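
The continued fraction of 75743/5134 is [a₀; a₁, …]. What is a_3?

19

75743 = 14·5134 + 3867   →  a_0 = 14
5134 = 1·3867 + 1267   →  a_1 = 1
3867 = 3·1267 + 66   →  a_2 = 3
1267 = 19·66 + 13   →  a_3 = 19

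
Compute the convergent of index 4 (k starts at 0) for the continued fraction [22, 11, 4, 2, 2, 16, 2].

Using pₖ = aₖpₖ₋₁ + pₖ₋₂, qₖ = aₖqₖ₋₁ + qₖ₋₂ (with p₋₁=1, p₋₂=0, q₋₁=0, q₋₂=1):
  k=0: a=22, p=22, q=1
  k=1: a=11, p=243, q=11
  k=2: a=4, p=994, q=45
  k=3: a=2, p=2231, q=101
  k=4: a=2, p=5456, q=247

5456/247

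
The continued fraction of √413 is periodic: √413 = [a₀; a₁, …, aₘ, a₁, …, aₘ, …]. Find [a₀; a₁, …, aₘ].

a₀ = ⌊√413⌋ = 20.
With m₀=0, d₀=1 and mₖ₊₁ = dₖaₖ − mₖ, dₖ₊₁ = (n − mₖ₊₁²)/dₖ, aₖ₊₁ = ⌊(a₀+mₖ₊₁)/dₖ₊₁⌋:
  k=1: m=20, d=13, a=3
  k=2: m=19, d=4, a=9
  k=3: m=17, d=31, a=1
  k=4: m=14, d=7, a=4
  k=5: m=14, d=31, a=1
  k=6: m=17, d=4, a=9
  k=7: m=19, d=13, a=3
  k=8: m=20, d=1, a=40
d=1 and a=2a₀=40 at k=8, so the next step gives (m, d) = (20, 13) again — its k=1 value — and the period has length 8.

[20; 3, 9, 1, 4, 1, 9, 3, 40]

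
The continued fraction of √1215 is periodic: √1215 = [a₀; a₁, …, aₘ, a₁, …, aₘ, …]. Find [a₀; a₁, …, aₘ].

a₀ = ⌊√1215⌋ = 34.
With m₀=0, d₀=1 and mₖ₊₁ = dₖaₖ − mₖ, dₖ₊₁ = (n − mₖ₊₁²)/dₖ, aₖ₊₁ = ⌊(a₀+mₖ₊₁)/dₖ₊₁⌋:
  k=1: m=34, d=59, a=1
  k=2: m=25, d=10, a=5
  k=3: m=25, d=59, a=1
  k=4: m=34, d=1, a=68
d=1 and a=2a₀=68 at k=4, so the next step gives (m, d) = (34, 59) again — its k=1 value — and the period has length 4.

[34; 1, 5, 1, 68]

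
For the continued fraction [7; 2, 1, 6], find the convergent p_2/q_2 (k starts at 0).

22/3

Using pₖ = aₖpₖ₋₁ + pₖ₋₂, qₖ = aₖqₖ₋₁ + qₖ₋₂ (with p₋₁=1, p₋₂=0, q₋₁=0, q₋₂=1):
  k=0: a=7, p=7, q=1
  k=1: a=2, p=15, q=2
  k=2: a=1, p=22, q=3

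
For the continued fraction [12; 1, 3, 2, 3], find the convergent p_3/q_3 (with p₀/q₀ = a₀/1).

Using pₖ = aₖpₖ₋₁ + pₖ₋₂, qₖ = aₖqₖ₋₁ + qₖ₋₂ (with p₋₁=1, p₋₂=0, q₋₁=0, q₋₂=1):
  k=0: a=12, p=12, q=1
  k=1: a=1, p=13, q=1
  k=2: a=3, p=51, q=4
  k=3: a=2, p=115, q=9

115/9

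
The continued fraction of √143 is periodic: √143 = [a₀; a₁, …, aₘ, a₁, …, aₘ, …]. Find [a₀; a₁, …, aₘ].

[11; 1, 22]

a₀ = ⌊√143⌋ = 11.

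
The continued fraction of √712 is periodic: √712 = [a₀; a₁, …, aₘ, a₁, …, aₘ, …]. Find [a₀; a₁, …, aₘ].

a₀ = ⌊√712⌋ = 26.

[26; 1, 2, 6, 2, 1, 52]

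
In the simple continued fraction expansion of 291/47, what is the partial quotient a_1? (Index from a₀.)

291 = 6·47 + 9   →  a_0 = 6
47 = 5·9 + 2   →  a_1 = 5

5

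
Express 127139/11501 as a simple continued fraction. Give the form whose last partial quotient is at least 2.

[11; 18, 3, 5, 3, 12]

127139 = 11×11501 + 628
11501 = 18×628 + 197
628 = 3×197 + 37
197 = 5×37 + 12
37 = 3×12 + 1
12 = 12×1 + 0  (stop)
So 127139/11501 = [11; 18, 3, 5, 3, 12].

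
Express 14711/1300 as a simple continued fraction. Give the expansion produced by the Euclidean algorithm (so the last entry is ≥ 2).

[11; 3, 6, 7, 2, 4]

14711 = 11×1300 + 411
1300 = 3×411 + 67
411 = 6×67 + 9
67 = 7×9 + 4
9 = 2×4 + 1
4 = 4×1 + 0  (stop)
So 14711/1300 = [11; 3, 6, 7, 2, 4].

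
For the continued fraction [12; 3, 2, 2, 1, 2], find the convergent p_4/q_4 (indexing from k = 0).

295/24

Using pₖ = aₖpₖ₋₁ + pₖ₋₂, qₖ = aₖqₖ₋₁ + qₖ₋₂ (with p₋₁=1, p₋₂=0, q₋₁=0, q₋₂=1):
  k=0: a=12, p=12, q=1
  k=1: a=3, p=37, q=3
  k=2: a=2, p=86, q=7
  k=3: a=2, p=209, q=17
  k=4: a=1, p=295, q=24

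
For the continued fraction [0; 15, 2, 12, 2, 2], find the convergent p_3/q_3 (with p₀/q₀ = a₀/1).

Using pₖ = aₖpₖ₋₁ + pₖ₋₂, qₖ = aₖqₖ₋₁ + qₖ₋₂ (with p₋₁=1, p₋₂=0, q₋₁=0, q₋₂=1):
  k=0: a=0, p=0, q=1
  k=1: a=15, p=1, q=15
  k=2: a=2, p=2, q=31
  k=3: a=12, p=25, q=387

25/387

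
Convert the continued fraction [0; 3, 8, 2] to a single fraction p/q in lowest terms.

Fold from the inside: start with 2/1.
  8 + 1/2 = 17/2
  3 + 2/17 = 53/17
  0 + 17/53 = 17/53

17/53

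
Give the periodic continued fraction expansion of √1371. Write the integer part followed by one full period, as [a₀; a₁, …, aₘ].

[37; 37, 74]

a₀ = ⌊√1371⌋ = 37.
With m₀=0, d₀=1 and mₖ₊₁ = dₖaₖ − mₖ, dₖ₊₁ = (n − mₖ₊₁²)/dₖ, aₖ₊₁ = ⌊(a₀+mₖ₊₁)/dₖ₊₁⌋:
  k=1: m=37, d=2, a=37
  k=2: m=37, d=1, a=74
d=1 and a=2a₀=74 at k=2, so the next step gives (m, d) = (37, 2) again — its k=1 value — and the period has length 2.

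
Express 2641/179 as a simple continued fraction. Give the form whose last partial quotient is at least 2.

[14; 1, 3, 14, 1, 2]

2641 = 14·179 + 135
179 = 1·135 + 44
135 = 3·44 + 3
44 = 14·3 + 2
3 = 1·2 + 1
2 = 2·1 + 0  (stop)
So 2641/179 = [14; 1, 3, 14, 1, 2].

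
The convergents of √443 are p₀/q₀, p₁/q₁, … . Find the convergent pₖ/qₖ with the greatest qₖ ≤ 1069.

18585/883

√443 = [21; 21, 42, …] (period length 2).
Convergents:
  p_0/q_0 = 21/1
  p_1/q_1 = 442/21
  p_2/q_2 = 18585/883
  p_3/q_3 = 390727/18564
q_2 = 883 ≤ 1069 < 18564 = q_3, so the answer is 18585/883.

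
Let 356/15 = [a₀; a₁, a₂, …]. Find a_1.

356 = 23·15 + 11   →  a_0 = 23
15 = 1·11 + 4   →  a_1 = 1

1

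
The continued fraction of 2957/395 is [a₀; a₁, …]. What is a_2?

2957 = 7·395 + 192   →  a_0 = 7
395 = 2·192 + 11   →  a_1 = 2
192 = 17·11 + 5   →  a_2 = 17

17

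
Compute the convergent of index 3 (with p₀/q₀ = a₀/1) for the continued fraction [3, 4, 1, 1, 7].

Using pₖ = aₖpₖ₋₁ + pₖ₋₂, qₖ = aₖqₖ₋₁ + qₖ₋₂ (with p₋₁=1, p₋₂=0, q₋₁=0, q₋₂=1):
  k=0: a=3, p=3, q=1
  k=1: a=4, p=13, q=4
  k=2: a=1, p=16, q=5
  k=3: a=1, p=29, q=9

29/9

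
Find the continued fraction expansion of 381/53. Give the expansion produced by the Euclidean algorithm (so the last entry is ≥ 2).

[7; 5, 3, 3]

381 = 7×53 + 10
53 = 5×10 + 3
10 = 3×3 + 1
3 = 3×1 + 0  (stop)
So 381/53 = [7; 5, 3, 3].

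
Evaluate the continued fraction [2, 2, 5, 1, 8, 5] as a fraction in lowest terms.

Using pₖ = aₖpₖ₋₁ + pₖ₋₂ and qₖ = aₖqₖ₋₁ + qₖ₋₂:
  k=0: a=2, p=2, q=1
  k=1: a=2, p=5, q=2
  k=2: a=5, p=27, q=11
  k=3: a=1, p=32, q=13
  k=4: a=8, p=283, q=115
  k=5: a=5, p=1447, q=588

1447/588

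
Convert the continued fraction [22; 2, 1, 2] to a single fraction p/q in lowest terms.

Fold from the inside: start with 2/1.
  1 + 1/2 = 3/2
  2 + 2/3 = 8/3
  22 + 3/8 = 179/8

179/8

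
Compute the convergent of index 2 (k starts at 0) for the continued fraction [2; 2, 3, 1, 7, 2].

Using pₖ = aₖpₖ₋₁ + pₖ₋₂, qₖ = aₖqₖ₋₁ + qₖ₋₂ (with p₋₁=1, p₋₂=0, q₋₁=0, q₋₂=1):
  k=0: a=2, p=2, q=1
  k=1: a=2, p=5, q=2
  k=2: a=3, p=17, q=7

17/7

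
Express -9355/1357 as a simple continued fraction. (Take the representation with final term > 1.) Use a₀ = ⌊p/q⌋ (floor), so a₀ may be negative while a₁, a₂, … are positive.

[-7; 9, 2, 2, 1, 3, 2, 2]

-9355 = -7×1357 + 144
1357 = 9×144 + 61
144 = 2×61 + 22
61 = 2×22 + 17
22 = 1×17 + 5
17 = 3×5 + 2
5 = 2×2 + 1
2 = 2×1 + 0  (stop)
So -9355/1357 = [-7; 9, 2, 2, 1, 3, 2, 2].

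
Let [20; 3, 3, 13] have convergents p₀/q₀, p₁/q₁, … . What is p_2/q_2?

Using pₖ = aₖpₖ₋₁ + pₖ₋₂, qₖ = aₖqₖ₋₁ + qₖ₋₂ (with p₋₁=1, p₋₂=0, q₋₁=0, q₋₂=1):
  k=0: a=20, p=20, q=1
  k=1: a=3, p=61, q=3
  k=2: a=3, p=203, q=10

203/10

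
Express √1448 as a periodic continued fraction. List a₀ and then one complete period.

a₀ = ⌊√1448⌋ = 38.

[38; 19, 76]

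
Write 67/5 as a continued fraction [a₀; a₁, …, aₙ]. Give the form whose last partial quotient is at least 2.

[13; 2, 2]

67 = 13×5 + 2
5 = 2×2 + 1
2 = 2×1 + 0  (stop)
So 67/5 = [13; 2, 2].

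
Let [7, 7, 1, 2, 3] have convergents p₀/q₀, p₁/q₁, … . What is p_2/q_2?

57/8

Using pₖ = aₖpₖ₋₁ + pₖ₋₂, qₖ = aₖqₖ₋₁ + qₖ₋₂ (with p₋₁=1, p₋₂=0, q₋₁=0, q₋₂=1):
  k=0: a=7, p=7, q=1
  k=1: a=7, p=50, q=7
  k=2: a=1, p=57, q=8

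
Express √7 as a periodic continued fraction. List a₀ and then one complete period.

[2; 1, 1, 1, 4]

a₀ = ⌊√7⌋ = 2.
With m₀=0, d₀=1 and mₖ₊₁ = dₖaₖ − mₖ, dₖ₊₁ = (n − mₖ₊₁²)/dₖ, aₖ₊₁ = ⌊(a₀+mₖ₊₁)/dₖ₊₁⌋:
  k=1: m=2, d=3, a=1
  k=2: m=1, d=2, a=1
  k=3: m=1, d=3, a=1
  k=4: m=2, d=1, a=4
d=1 and a=2a₀=4 at k=4, so the next step gives (m, d) = (2, 3) again — its k=1 value — and the period has length 4.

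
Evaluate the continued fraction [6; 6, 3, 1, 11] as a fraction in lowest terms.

Using pₖ = aₖpₖ₋₁ + pₖ₋₂ and qₖ = aₖqₖ₋₁ + qₖ₋₂:
  k=0: a=6, p=6, q=1
  k=1: a=6, p=37, q=6
  k=2: a=3, p=117, q=19
  k=3: a=1, p=154, q=25
  k=4: a=11, p=1811, q=294

1811/294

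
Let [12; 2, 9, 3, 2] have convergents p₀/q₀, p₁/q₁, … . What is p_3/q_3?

Using pₖ = aₖpₖ₋₁ + pₖ₋₂, qₖ = aₖqₖ₋₁ + qₖ₋₂ (with p₋₁=1, p₋₂=0, q₋₁=0, q₋₂=1):
  k=0: a=12, p=12, q=1
  k=1: a=2, p=25, q=2
  k=2: a=9, p=237, q=19
  k=3: a=3, p=736, q=59

736/59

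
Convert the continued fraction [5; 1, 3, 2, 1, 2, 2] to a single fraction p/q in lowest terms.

479/83

Using pₖ = aₖpₖ₋₁ + pₖ₋₂ and qₖ = aₖqₖ₋₁ + qₖ₋₂:
  k=0: a=5, p=5, q=1
  k=1: a=1, p=6, q=1
  k=2: a=3, p=23, q=4
  k=3: a=2, p=52, q=9
  k=4: a=1, p=75, q=13
  k=5: a=2, p=202, q=35
  k=6: a=2, p=479, q=83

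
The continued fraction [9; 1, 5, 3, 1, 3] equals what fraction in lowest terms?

925/94

Fold from the inside: start with 3/1.
  1 + 1/3 = 4/3
  3 + 3/4 = 15/4
  5 + 4/15 = 79/15
  1 + 15/79 = 94/79
  9 + 79/94 = 925/94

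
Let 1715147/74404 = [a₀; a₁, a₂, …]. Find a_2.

3

1715147 = 23·74404 + 3855   →  a_0 = 23
74404 = 19·3855 + 1159   →  a_1 = 19
3855 = 3·1159 + 378   →  a_2 = 3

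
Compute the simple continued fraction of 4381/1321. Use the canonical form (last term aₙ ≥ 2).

4381 = 3*1321 + 418
1321 = 3*418 + 67
418 = 6*67 + 16
67 = 4*16 + 3
16 = 5*3 + 1
3 = 3*1 + 0  (stop)
So 4381/1321 = [3; 3, 6, 4, 5, 3].

[3; 3, 6, 4, 5, 3]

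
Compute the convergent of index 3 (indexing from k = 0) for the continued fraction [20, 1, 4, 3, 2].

Using pₖ = aₖpₖ₋₁ + pₖ₋₂, qₖ = aₖqₖ₋₁ + qₖ₋₂ (with p₋₁=1, p₋₂=0, q₋₁=0, q₋₂=1):
  k=0: a=20, p=20, q=1
  k=1: a=1, p=21, q=1
  k=2: a=4, p=104, q=5
  k=3: a=3, p=333, q=16

333/16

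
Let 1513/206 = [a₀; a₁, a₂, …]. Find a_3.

1513 = 7·206 + 71   →  a_0 = 7
206 = 2·71 + 64   →  a_1 = 2
71 = 1·64 + 7   →  a_2 = 1
64 = 9·7 + 1   →  a_3 = 9

9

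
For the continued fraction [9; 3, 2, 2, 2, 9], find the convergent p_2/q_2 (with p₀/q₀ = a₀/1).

Using pₖ = aₖpₖ₋₁ + pₖ₋₂, qₖ = aₖqₖ₋₁ + qₖ₋₂ (with p₋₁=1, p₋₂=0, q₋₁=0, q₋₂=1):
  k=0: a=9, p=9, q=1
  k=1: a=3, p=28, q=3
  k=2: a=2, p=65, q=7

65/7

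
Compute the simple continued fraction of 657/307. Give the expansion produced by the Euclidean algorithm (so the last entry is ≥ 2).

657 = 2×307 + 43
307 = 7×43 + 6
43 = 7×6 + 1
6 = 6×1 + 0  (stop)
So 657/307 = [2; 7, 7, 6].

[2; 7, 7, 6]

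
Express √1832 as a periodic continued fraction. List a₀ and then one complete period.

[42; 1, 4, 21, 4, 1, 84]

a₀ = ⌊√1832⌋ = 42.
With m₀=0, d₀=1 and mₖ₊₁ = dₖaₖ − mₖ, dₖ₊₁ = (n − mₖ₊₁²)/dₖ, aₖ₊₁ = ⌊(a₀+mₖ₊₁)/dₖ₊₁⌋:
  k=1: m=42, d=68, a=1
  k=2: m=26, d=17, a=4
  k=3: m=42, d=4, a=21
  k=4: m=42, d=17, a=4
  k=5: m=26, d=68, a=1
  k=6: m=42, d=1, a=84
d=1 and a=2a₀=84 at k=6, so the next step gives (m, d) = (42, 68) again — its k=1 value — and the period has length 6.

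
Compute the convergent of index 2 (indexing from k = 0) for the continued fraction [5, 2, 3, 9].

Using pₖ = aₖpₖ₋₁ + pₖ₋₂, qₖ = aₖqₖ₋₁ + qₖ₋₂ (with p₋₁=1, p₋₂=0, q₋₁=0, q₋₂=1):
  k=0: a=5, p=5, q=1
  k=1: a=2, p=11, q=2
  k=2: a=3, p=38, q=7

38/7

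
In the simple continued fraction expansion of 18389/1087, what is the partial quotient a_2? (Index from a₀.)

11

18389 = 16·1087 + 997   →  a_0 = 16
1087 = 1·997 + 90   →  a_1 = 1
997 = 11·90 + 7   →  a_2 = 11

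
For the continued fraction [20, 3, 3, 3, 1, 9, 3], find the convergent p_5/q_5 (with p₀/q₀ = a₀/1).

Using pₖ = aₖpₖ₋₁ + pₖ₋₂, qₖ = aₖqₖ₋₁ + qₖ₋₂ (with p₋₁=1, p₋₂=0, q₋₁=0, q₋₂=1):
  k=0: a=20, p=20, q=1
  k=1: a=3, p=61, q=3
  k=2: a=3, p=203, q=10
  k=3: a=3, p=670, q=33
  k=4: a=1, p=873, q=43
  k=5: a=9, p=8527, q=420

8527/420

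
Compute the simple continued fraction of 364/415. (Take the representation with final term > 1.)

364 = 0×415 + 364
415 = 1×364 + 51
364 = 7×51 + 7
51 = 7×7 + 2
7 = 3×2 + 1
2 = 2×1 + 0  (stop)
So 364/415 = [0; 1, 7, 7, 3, 2].

[0; 1, 7, 7, 3, 2]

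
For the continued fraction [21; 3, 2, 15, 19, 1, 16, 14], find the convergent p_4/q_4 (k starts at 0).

43830/2059

Using pₖ = aₖpₖ₋₁ + pₖ₋₂, qₖ = aₖqₖ₋₁ + qₖ₋₂ (with p₋₁=1, p₋₂=0, q₋₁=0, q₋₂=1):
  k=0: a=21, p=21, q=1
  k=1: a=3, p=64, q=3
  k=2: a=2, p=149, q=7
  k=3: a=15, p=2299, q=108
  k=4: a=19, p=43830, q=2059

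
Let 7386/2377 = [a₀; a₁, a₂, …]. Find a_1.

9

7386 = 3·2377 + 255   →  a_0 = 3
2377 = 9·255 + 82   →  a_1 = 9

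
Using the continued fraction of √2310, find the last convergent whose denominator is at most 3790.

√2310 = [48; 16, 96, …] (period length 2).
Convergents:
  p_0/q_0 = 48/1
  p_1/q_1 = 769/16
  p_2/q_2 = 73872/1537
  p_3/q_3 = 1182721/24608
q_2 = 1537 ≤ 3790 < 24608 = q_3, so the answer is 73872/1537.

73872/1537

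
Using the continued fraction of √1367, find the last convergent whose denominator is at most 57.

√1367 = [36; 1, 35, 1, 72, …] (period length 4).
Convergents:
  p_0/q_0 = 36/1
  p_1/q_1 = 37/1
  p_2/q_2 = 1331/36
  p_3/q_3 = 1368/37
  p_4/q_4 = 99827/2700
q_3 = 37 ≤ 57 < 2700 = q_4, so the answer is 1368/37.

1368/37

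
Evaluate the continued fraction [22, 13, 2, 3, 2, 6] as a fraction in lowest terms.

Fold from the inside: start with 6/1.
  2 + 1/6 = 13/6
  3 + 6/13 = 45/13
  2 + 13/45 = 103/45
  13 + 45/103 = 1384/103
  22 + 103/1384 = 30551/1384

30551/1384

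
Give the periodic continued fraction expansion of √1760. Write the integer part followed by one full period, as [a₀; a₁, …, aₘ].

[41; 1, 19, 1, 82]

a₀ = ⌊√1760⌋ = 41.
With m₀=0, d₀=1 and mₖ₊₁ = dₖaₖ − mₖ, dₖ₊₁ = (n − mₖ₊₁²)/dₖ, aₖ₊₁ = ⌊(a₀+mₖ₊₁)/dₖ₊₁⌋:
  k=1: m=41, d=79, a=1
  k=2: m=38, d=4, a=19
  k=3: m=38, d=79, a=1
  k=4: m=41, d=1, a=82
d=1 and a=2a₀=82 at k=4, so the next step gives (m, d) = (41, 79) again — its k=1 value — and the period has length 4.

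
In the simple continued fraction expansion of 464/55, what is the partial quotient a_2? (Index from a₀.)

3

464 = 8·55 + 24   →  a_0 = 8
55 = 2·24 + 7   →  a_1 = 2
24 = 3·7 + 3   →  a_2 = 3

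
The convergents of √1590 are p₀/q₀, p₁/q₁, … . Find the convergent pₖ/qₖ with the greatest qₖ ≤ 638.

√1590 = [39; 1, 6, 1, 78, …] (period length 4).
Convergents:
  p_0/q_0 = 39/1
  p_1/q_1 = 40/1
  p_2/q_2 = 279/7
  p_3/q_3 = 319/8
  p_4/q_4 = 25161/631
  p_5/q_5 = 25480/639
q_4 = 631 ≤ 638 < 639 = q_5, so the answer is 25161/631.

25161/631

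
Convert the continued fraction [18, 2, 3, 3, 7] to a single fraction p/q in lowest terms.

3097/168

Fold from the inside: start with 7/1.
  3 + 1/7 = 22/7
  3 + 7/22 = 73/22
  2 + 22/73 = 168/73
  18 + 73/168 = 3097/168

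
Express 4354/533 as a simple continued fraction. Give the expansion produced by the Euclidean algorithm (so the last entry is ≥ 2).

[8; 5, 1, 11, 1, 6]

4354 = 8*533 + 90
533 = 5*90 + 83
90 = 1*83 + 7
83 = 11*7 + 6
7 = 1*6 + 1
6 = 6*1 + 0  (stop)
So 4354/533 = [8; 5, 1, 11, 1, 6].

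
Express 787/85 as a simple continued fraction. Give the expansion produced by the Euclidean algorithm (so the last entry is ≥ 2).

787 = 9·85 + 22
85 = 3·22 + 19
22 = 1·19 + 3
19 = 6·3 + 1
3 = 3·1 + 0  (stop)
So 787/85 = [9; 3, 1, 6, 3].

[9; 3, 1, 6, 3]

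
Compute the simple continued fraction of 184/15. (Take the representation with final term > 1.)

[12; 3, 1, 3]

184 = 12·15 + 4
15 = 3·4 + 3
4 = 1·3 + 1
3 = 3·1 + 0  (stop)
So 184/15 = [12; 3, 1, 3].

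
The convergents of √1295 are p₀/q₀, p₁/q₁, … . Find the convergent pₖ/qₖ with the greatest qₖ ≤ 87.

2591/72

√1295 = [35; 1, 70, …] (period length 2).
Convergents:
  p_0/q_0 = 35/1
  p_1/q_1 = 36/1
  p_2/q_2 = 2555/71
  p_3/q_3 = 2591/72
  p_4/q_4 = 183925/5111
q_3 = 72 ≤ 87 < 5111 = q_4, so the answer is 2591/72.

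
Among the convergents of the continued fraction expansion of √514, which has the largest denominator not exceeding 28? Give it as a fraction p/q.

√514 = [22; 1, 2, 22, 2, 1, 44, …] (period length 6).
Convergents:
  p_0/q_0 = 22/1
  p_1/q_1 = 23/1
  p_2/q_2 = 68/3
  p_3/q_3 = 1519/67
q_2 = 3 ≤ 28 < 67 = q_3, so the answer is 68/3.

68/3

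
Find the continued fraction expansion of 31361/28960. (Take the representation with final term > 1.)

[1; 12, 16, 4, 2, 16]

31361 = 1×28960 + 2401
28960 = 12×2401 + 148
2401 = 16×148 + 33
148 = 4×33 + 16
33 = 2×16 + 1
16 = 16×1 + 0  (stop)
So 31361/28960 = [1; 12, 16, 4, 2, 16].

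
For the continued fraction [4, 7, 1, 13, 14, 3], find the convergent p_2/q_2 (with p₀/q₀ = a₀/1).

Using pₖ = aₖpₖ₋₁ + pₖ₋₂, qₖ = aₖqₖ₋₁ + qₖ₋₂ (with p₋₁=1, p₋₂=0, q₋₁=0, q₋₂=1):
  k=0: a=4, p=4, q=1
  k=1: a=7, p=29, q=7
  k=2: a=1, p=33, q=8

33/8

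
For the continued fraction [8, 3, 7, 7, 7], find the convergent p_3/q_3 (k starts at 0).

1306/157

Using pₖ = aₖpₖ₋₁ + pₖ₋₂, qₖ = aₖqₖ₋₁ + qₖ₋₂ (with p₋₁=1, p₋₂=0, q₋₁=0, q₋₂=1):
  k=0: a=8, p=8, q=1
  k=1: a=3, p=25, q=3
  k=2: a=7, p=183, q=22
  k=3: a=7, p=1306, q=157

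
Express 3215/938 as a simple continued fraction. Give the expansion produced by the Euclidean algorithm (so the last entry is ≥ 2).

3215 = 3·938 + 401
938 = 2·401 + 136
401 = 2·136 + 129
136 = 1·129 + 7
129 = 18·7 + 3
7 = 2·3 + 1
3 = 3·1 + 0  (stop)
So 3215/938 = [3; 2, 2, 1, 18, 2, 3].

[3; 2, 2, 1, 18, 2, 3]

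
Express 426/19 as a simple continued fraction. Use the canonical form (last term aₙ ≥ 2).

[22; 2, 2, 1, 2]

426 = 22*19 + 8
19 = 2*8 + 3
8 = 2*3 + 2
3 = 1*2 + 1
2 = 2*1 + 0  (stop)
So 426/19 = [22; 2, 2, 1, 2].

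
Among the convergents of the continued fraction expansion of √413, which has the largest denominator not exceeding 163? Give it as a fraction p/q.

√413 = [20; 3, 9, 1, 4, 1, 9, 3, 40, …] (period length 8).
Convergents:
  p_0/q_0 = 20/1
  p_1/q_1 = 61/3
  p_2/q_2 = 569/28
  p_3/q_3 = 630/31
  p_4/q_4 = 3089/152
  p_5/q_5 = 3719/183
q_4 = 152 ≤ 163 < 183 = q_5, so the answer is 3089/152.

3089/152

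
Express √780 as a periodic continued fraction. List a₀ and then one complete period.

a₀ = ⌊√780⌋ = 27.
With m₀=0, d₀=1 and mₖ₊₁ = dₖaₖ − mₖ, dₖ₊₁ = (n − mₖ₊₁²)/dₖ, aₖ₊₁ = ⌊(a₀+mₖ₊₁)/dₖ₊₁⌋:
  k=1: m=27, d=51, a=1
  k=2: m=24, d=4, a=12
  k=3: m=24, d=51, a=1
  k=4: m=27, d=1, a=54
d=1 and a=2a₀=54 at k=4, so the next step gives (m, d) = (27, 51) again — its k=1 value — and the period has length 4.

[27; 1, 12, 1, 54]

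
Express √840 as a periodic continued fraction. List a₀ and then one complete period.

[28; 1, 56]

a₀ = ⌊√840⌋ = 28.
With m₀=0, d₀=1 and mₖ₊₁ = dₖaₖ − mₖ, dₖ₊₁ = (n − mₖ₊₁²)/dₖ, aₖ₊₁ = ⌊(a₀+mₖ₊₁)/dₖ₊₁⌋:
  k=1: m=28, d=56, a=1
  k=2: m=28, d=1, a=56
d=1 and a=2a₀=56 at k=2, so the next step gives (m, d) = (28, 56) again — its k=1 value — and the period has length 2.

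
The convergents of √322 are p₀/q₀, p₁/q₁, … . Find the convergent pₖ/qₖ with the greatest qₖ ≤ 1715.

11610/647

√322 = [17; 1, 16, 1, 34, …] (period length 4).
Convergents:
  p_0/q_0 = 17/1
  p_1/q_1 = 18/1
  p_2/q_2 = 305/17
  p_3/q_3 = 323/18
  p_4/q_4 = 11287/629
  p_5/q_5 = 11610/647
  p_6/q_6 = 197047/10981
q_5 = 647 ≤ 1715 < 10981 = q_6, so the answer is 11610/647.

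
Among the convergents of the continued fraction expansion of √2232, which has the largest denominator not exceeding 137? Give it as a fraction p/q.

√2232 = [47; 4, 10, 4, 94, …] (period length 4).
Convergents:
  p_0/q_0 = 47/1
  p_1/q_1 = 189/4
  p_2/q_2 = 1937/41
  p_3/q_3 = 7937/168
q_2 = 41 ≤ 137 < 168 = q_3, so the answer is 1937/41.

1937/41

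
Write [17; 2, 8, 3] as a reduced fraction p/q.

Using pₖ = aₖpₖ₋₁ + pₖ₋₂ and qₖ = aₖqₖ₋₁ + qₖ₋₂:
  k=0: a=17, p=17, q=1
  k=1: a=2, p=35, q=2
  k=2: a=8, p=297, q=17
  k=3: a=3, p=926, q=53

926/53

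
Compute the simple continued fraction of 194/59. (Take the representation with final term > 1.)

[3; 3, 2, 8]

194 = 3·59 + 17
59 = 3·17 + 8
17 = 2·8 + 1
8 = 8·1 + 0  (stop)
So 194/59 = [3; 3, 2, 8].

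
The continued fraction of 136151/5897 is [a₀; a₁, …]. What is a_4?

136151 = 23·5897 + 520   →  a_0 = 23
5897 = 11·520 + 177   →  a_1 = 11
520 = 2·177 + 166   →  a_2 = 2
177 = 1·166 + 11   →  a_3 = 1
166 = 15·11 + 1   →  a_4 = 15

15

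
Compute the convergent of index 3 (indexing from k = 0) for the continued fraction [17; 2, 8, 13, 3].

Using pₖ = aₖpₖ₋₁ + pₖ₋₂, qₖ = aₖqₖ₋₁ + qₖ₋₂ (with p₋₁=1, p₋₂=0, q₋₁=0, q₋₂=1):
  k=0: a=17, p=17, q=1
  k=1: a=2, p=35, q=2
  k=2: a=8, p=297, q=17
  k=3: a=13, p=3896, q=223

3896/223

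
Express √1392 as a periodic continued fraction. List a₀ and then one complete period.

[37; 3, 4, 3, 74]

a₀ = ⌊√1392⌋ = 37.
With m₀=0, d₀=1 and mₖ₊₁ = dₖaₖ − mₖ, dₖ₊₁ = (n − mₖ₊₁²)/dₖ, aₖ₊₁ = ⌊(a₀+mₖ₊₁)/dₖ₊₁⌋:
  k=1: m=37, d=23, a=3
  k=2: m=32, d=16, a=4
  k=3: m=32, d=23, a=3
  k=4: m=37, d=1, a=74
d=1 and a=2a₀=74 at k=4, so the next step gives (m, d) = (37, 23) again — its k=1 value — and the period has length 4.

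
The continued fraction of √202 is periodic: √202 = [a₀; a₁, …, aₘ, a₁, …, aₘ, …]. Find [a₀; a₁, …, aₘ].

[14; 4, 1, 2, 2, 1, 4, 28]

a₀ = ⌊√202⌋ = 14.
With m₀=0, d₀=1 and mₖ₊₁ = dₖaₖ − mₖ, dₖ₊₁ = (n − mₖ₊₁²)/dₖ, aₖ₊₁ = ⌊(a₀+mₖ₊₁)/dₖ₊₁⌋:
  k=1: m=14, d=6, a=4
  k=2: m=10, d=17, a=1
  k=3: m=7, d=9, a=2
  k=4: m=11, d=9, a=2
  k=5: m=7, d=17, a=1
  k=6: m=10, d=6, a=4
  k=7: m=14, d=1, a=28
d=1 and a=2a₀=28 at k=7, so the next step gives (m, d) = (14, 6) again — its k=1 value — and the period has length 7.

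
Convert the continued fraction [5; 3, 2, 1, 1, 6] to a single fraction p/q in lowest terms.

593/112

Using pₖ = aₖpₖ₋₁ + pₖ₋₂ and qₖ = aₖqₖ₋₁ + qₖ₋₂:
  k=0: a=5, p=5, q=1
  k=1: a=3, p=16, q=3
  k=2: a=2, p=37, q=7
  k=3: a=1, p=53, q=10
  k=4: a=1, p=90, q=17
  k=5: a=6, p=593, q=112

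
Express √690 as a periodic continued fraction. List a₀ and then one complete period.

[26; 3, 1, 2, 1, 3, 52]

a₀ = ⌊√690⌋ = 26.
With m₀=0, d₀=1 and mₖ₊₁ = dₖaₖ − mₖ, dₖ₊₁ = (n − mₖ₊₁²)/dₖ, aₖ₊₁ = ⌊(a₀+mₖ₊₁)/dₖ₊₁⌋:
  k=1: m=26, d=14, a=3
  k=2: m=16, d=31, a=1
  k=3: m=15, d=15, a=2
  k=4: m=15, d=31, a=1
  k=5: m=16, d=14, a=3
  k=6: m=26, d=1, a=52
d=1 and a=2a₀=52 at k=6, so the next step gives (m, d) = (26, 14) again — its k=1 value — and the period has length 6.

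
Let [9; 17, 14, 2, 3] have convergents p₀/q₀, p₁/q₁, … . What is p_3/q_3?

4484/495

Using pₖ = aₖpₖ₋₁ + pₖ₋₂, qₖ = aₖqₖ₋₁ + qₖ₋₂ (with p₋₁=1, p₋₂=0, q₋₁=0, q₋₂=1):
  k=0: a=9, p=9, q=1
  k=1: a=17, p=154, q=17
  k=2: a=14, p=2165, q=239
  k=3: a=2, p=4484, q=495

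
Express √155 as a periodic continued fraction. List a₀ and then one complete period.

[12; 2, 4, 2, 24]

a₀ = ⌊√155⌋ = 12.
With m₀=0, d₀=1 and mₖ₊₁ = dₖaₖ − mₖ, dₖ₊₁ = (n − mₖ₊₁²)/dₖ, aₖ₊₁ = ⌊(a₀+mₖ₊₁)/dₖ₊₁⌋:
  k=1: m=12, d=11, a=2
  k=2: m=10, d=5, a=4
  k=3: m=10, d=11, a=2
  k=4: m=12, d=1, a=24
d=1 and a=2a₀=24 at k=4, so the next step gives (m, d) = (12, 11) again — its k=1 value — and the period has length 4.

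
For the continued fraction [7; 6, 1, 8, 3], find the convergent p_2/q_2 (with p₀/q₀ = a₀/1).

50/7

Using pₖ = aₖpₖ₋₁ + pₖ₋₂, qₖ = aₖqₖ₋₁ + qₖ₋₂ (with p₋₁=1, p₋₂=0, q₋₁=0, q₋₂=1):
  k=0: a=7, p=7, q=1
  k=1: a=6, p=43, q=6
  k=2: a=1, p=50, q=7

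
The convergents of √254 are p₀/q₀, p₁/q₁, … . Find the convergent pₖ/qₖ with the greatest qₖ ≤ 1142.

√254 = [15; 1, 14, 1, 30, …] (period length 4).
Convergents:
  p_0/q_0 = 15/1
  p_1/q_1 = 16/1
  p_2/q_2 = 239/15
  p_3/q_3 = 255/16
  p_4/q_4 = 7889/495
  p_5/q_5 = 8144/511
  p_6/q_6 = 121905/7649
q_5 = 511 ≤ 1142 < 7649 = q_6, so the answer is 8144/511.

8144/511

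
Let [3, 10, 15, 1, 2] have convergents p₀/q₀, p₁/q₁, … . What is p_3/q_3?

499/161

Using pₖ = aₖpₖ₋₁ + pₖ₋₂, qₖ = aₖqₖ₋₁ + qₖ₋₂ (with p₋₁=1, p₋₂=0, q₋₁=0, q₋₂=1):
  k=0: a=3, p=3, q=1
  k=1: a=10, p=31, q=10
  k=2: a=15, p=468, q=151
  k=3: a=1, p=499, q=161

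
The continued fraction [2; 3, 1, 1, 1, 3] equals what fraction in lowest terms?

Using pₖ = aₖpₖ₋₁ + pₖ₋₂ and qₖ = aₖqₖ₋₁ + qₖ₋₂:
  k=0: a=2, p=2, q=1
  k=1: a=3, p=7, q=3
  k=2: a=1, p=9, q=4
  k=3: a=1, p=16, q=7
  k=4: a=1, p=25, q=11
  k=5: a=3, p=91, q=40

91/40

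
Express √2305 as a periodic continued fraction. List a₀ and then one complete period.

[48; 96]

a₀ = ⌊√2305⌋ = 48.
With m₀=0, d₀=1 and mₖ₊₁ = dₖaₖ − mₖ, dₖ₊₁ = (n − mₖ₊₁²)/dₖ, aₖ₊₁ = ⌊(a₀+mₖ₊₁)/dₖ₊₁⌋:
  k=1: m=48, d=1, a=96
d=1 and a=2a₀=96 at k=1, so the next step gives (m, d) = (48, 1) again — its k=1 value — and the period has length 1.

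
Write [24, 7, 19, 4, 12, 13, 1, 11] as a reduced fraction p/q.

Fold from the inside: start with 11/1.
  1 + 1/11 = 12/11
  13 + 11/12 = 167/12
  12 + 12/167 = 2016/167
  4 + 167/2016 = 8231/2016
  19 + 2016/8231 = 158405/8231
  7 + 8231/158405 = 1117066/158405
  24 + 158405/1117066 = 26967989/1117066

26967989/1117066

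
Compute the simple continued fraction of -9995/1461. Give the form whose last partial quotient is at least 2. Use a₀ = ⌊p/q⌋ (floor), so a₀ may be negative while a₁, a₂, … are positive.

-9995 = -7×1461 + 232
1461 = 6×232 + 69
232 = 3×69 + 25
69 = 2×25 + 19
25 = 1×19 + 6
19 = 3×6 + 1
6 = 6×1 + 0  (stop)
So -9995/1461 = [-7; 6, 3, 2, 1, 3, 6].

[-7; 6, 3, 2, 1, 3, 6]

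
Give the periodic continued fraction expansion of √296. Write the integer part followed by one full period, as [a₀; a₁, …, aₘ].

a₀ = ⌊√296⌋ = 17.
With m₀=0, d₀=1 and mₖ₊₁ = dₖaₖ − mₖ, dₖ₊₁ = (n − mₖ₊₁²)/dₖ, aₖ₊₁ = ⌊(a₀+mₖ₊₁)/dₖ₊₁⌋:
  k=1: m=17, d=7, a=4
  k=2: m=11, d=25, a=1
  k=3: m=14, d=4, a=7
  k=4: m=14, d=25, a=1
  k=5: m=11, d=7, a=4
  k=6: m=17, d=1, a=34
d=1 and a=2a₀=34 at k=6, so the next step gives (m, d) = (17, 7) again — its k=1 value — and the period has length 6.

[17; 4, 1, 7, 1, 4, 34]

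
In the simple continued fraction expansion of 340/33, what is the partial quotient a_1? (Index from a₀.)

340 = 10·33 + 10   →  a_0 = 10
33 = 3·10 + 3   →  a_1 = 3

3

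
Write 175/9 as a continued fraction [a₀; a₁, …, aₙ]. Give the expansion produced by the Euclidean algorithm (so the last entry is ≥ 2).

[19; 2, 4]

175 = 19*9 + 4
9 = 2*4 + 1
4 = 4*1 + 0  (stop)
So 175/9 = [19; 2, 4].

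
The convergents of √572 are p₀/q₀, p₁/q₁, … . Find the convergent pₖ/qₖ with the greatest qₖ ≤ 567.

13465/563

√572 = [23; 1, 10, 1, 46, …] (period length 4).
Convergents:
  p_0/q_0 = 23/1
  p_1/q_1 = 24/1
  p_2/q_2 = 263/11
  p_3/q_3 = 287/12
  p_4/q_4 = 13465/563
  p_5/q_5 = 13752/575
q_4 = 563 ≤ 567 < 575 = q_5, so the answer is 13465/563.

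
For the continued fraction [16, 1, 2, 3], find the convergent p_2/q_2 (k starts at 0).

50/3

Using pₖ = aₖpₖ₋₁ + pₖ₋₂, qₖ = aₖqₖ₋₁ + qₖ₋₂ (with p₋₁=1, p₋₂=0, q₋₁=0, q₋₂=1):
  k=0: a=16, p=16, q=1
  k=1: a=1, p=17, q=1
  k=2: a=2, p=50, q=3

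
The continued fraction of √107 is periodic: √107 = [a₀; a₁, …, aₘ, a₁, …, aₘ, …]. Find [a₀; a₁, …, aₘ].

[10; 2, 1, 9, 1, 2, 20]

a₀ = ⌊√107⌋ = 10.
With m₀=0, d₀=1 and mₖ₊₁ = dₖaₖ − mₖ, dₖ₊₁ = (n − mₖ₊₁²)/dₖ, aₖ₊₁ = ⌊(a₀+mₖ₊₁)/dₖ₊₁⌋:
  k=1: m=10, d=7, a=2
  k=2: m=4, d=13, a=1
  k=3: m=9, d=2, a=9
  k=4: m=9, d=13, a=1
  k=5: m=4, d=7, a=2
  k=6: m=10, d=1, a=20
d=1 and a=2a₀=20 at k=6, so the next step gives (m, d) = (10, 7) again — its k=1 value — and the period has length 6.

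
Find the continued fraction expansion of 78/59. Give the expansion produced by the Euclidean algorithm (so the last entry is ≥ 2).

78 = 1·59 + 19
59 = 3·19 + 2
19 = 9·2 + 1
2 = 2·1 + 0  (stop)
So 78/59 = [1; 3, 9, 2].

[1; 3, 9, 2]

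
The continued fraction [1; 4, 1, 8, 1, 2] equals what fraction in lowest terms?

Using pₖ = aₖpₖ₋₁ + pₖ₋₂ and qₖ = aₖqₖ₋₁ + qₖ₋₂:
  k=0: a=1, p=1, q=1
  k=1: a=4, p=5, q=4
  k=2: a=1, p=6, q=5
  k=3: a=8, p=53, q=44
  k=4: a=1, p=59, q=49
  k=5: a=2, p=171, q=142

171/142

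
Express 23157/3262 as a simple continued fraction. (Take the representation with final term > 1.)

[7; 10, 10, 10, 1, 2]

23157 = 7·3262 + 323
3262 = 10·323 + 32
323 = 10·32 + 3
32 = 10·3 + 2
3 = 1·2 + 1
2 = 2·1 + 0  (stop)
So 23157/3262 = [7; 10, 10, 10, 1, 2].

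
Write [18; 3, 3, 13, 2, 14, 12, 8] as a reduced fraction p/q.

7135764/389917

Using pₖ = aₖpₖ₋₁ + pₖ₋₂ and qₖ = aₖqₖ₋₁ + qₖ₋₂:
  k=0: a=18, p=18, q=1
  k=1: a=3, p=55, q=3
  k=2: a=3, p=183, q=10
  k=3: a=13, p=2434, q=133
  k=4: a=2, p=5051, q=276
  k=5: a=14, p=73148, q=3997
  k=6: a=12, p=882827, q=48240
  k=7: a=8, p=7135764, q=389917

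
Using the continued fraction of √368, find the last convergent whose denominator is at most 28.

√368 = [19; 5, 2, 5, 38, …] (period length 4).
Convergents:
  p_0/q_0 = 19/1
  p_1/q_1 = 96/5
  p_2/q_2 = 211/11
  p_3/q_3 = 1151/60
q_2 = 11 ≤ 28 < 60 = q_3, so the answer is 211/11.

211/11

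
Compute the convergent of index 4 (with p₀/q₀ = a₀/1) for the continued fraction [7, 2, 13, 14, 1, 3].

Using pₖ = aₖpₖ₋₁ + pₖ₋₂, qₖ = aₖqₖ₋₁ + qₖ₋₂ (with p₋₁=1, p₋₂=0, q₋₁=0, q₋₂=1):
  k=0: a=7, p=7, q=1
  k=1: a=2, p=15, q=2
  k=2: a=13, p=202, q=27
  k=3: a=14, p=2843, q=380
  k=4: a=1, p=3045, q=407

3045/407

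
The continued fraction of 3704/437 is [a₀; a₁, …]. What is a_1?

3704 = 8·437 + 208   →  a_0 = 8
437 = 2·208 + 21   →  a_1 = 2

2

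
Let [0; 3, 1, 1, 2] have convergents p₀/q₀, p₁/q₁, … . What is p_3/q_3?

Using pₖ = aₖpₖ₋₁ + pₖ₋₂, qₖ = aₖqₖ₋₁ + qₖ₋₂ (with p₋₁=1, p₋₂=0, q₋₁=0, q₋₂=1):
  k=0: a=0, p=0, q=1
  k=1: a=3, p=1, q=3
  k=2: a=1, p=1, q=4
  k=3: a=1, p=2, q=7

2/7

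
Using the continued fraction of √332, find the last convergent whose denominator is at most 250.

2970/163

√332 = [18; 4, 1, 1, 8, 1, 1, 4, 36, …] (period length 8).
Convergents:
  p_0/q_0 = 18/1
  p_1/q_1 = 73/4
  p_2/q_2 = 91/5
  p_3/q_3 = 164/9
  p_4/q_4 = 1403/77
  p_5/q_5 = 1567/86
  p_6/q_6 = 2970/163
  p_7/q_7 = 13447/738
q_6 = 163 ≤ 250 < 738 = q_7, so the answer is 2970/163.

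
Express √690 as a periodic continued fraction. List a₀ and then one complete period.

[26; 3, 1, 2, 1, 3, 52]

a₀ = ⌊√690⌋ = 26.
With m₀=0, d₀=1 and mₖ₊₁ = dₖaₖ − mₖ, dₖ₊₁ = (n − mₖ₊₁²)/dₖ, aₖ₊₁ = ⌊(a₀+mₖ₊₁)/dₖ₊₁⌋:
  k=1: m=26, d=14, a=3
  k=2: m=16, d=31, a=1
  k=3: m=15, d=15, a=2
  k=4: m=15, d=31, a=1
  k=5: m=16, d=14, a=3
  k=6: m=26, d=1, a=52
d=1 and a=2a₀=52 at k=6, so the next step gives (m, d) = (26, 14) again — its k=1 value — and the period has length 6.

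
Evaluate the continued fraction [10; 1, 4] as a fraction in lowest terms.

54/5

Fold from the inside: start with 4/1.
  1 + 1/4 = 5/4
  10 + 4/5 = 54/5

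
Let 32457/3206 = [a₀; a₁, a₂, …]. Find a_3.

4

32457 = 10·3206 + 397   →  a_0 = 10
3206 = 8·397 + 30   →  a_1 = 8
397 = 13·30 + 7   →  a_2 = 13
30 = 4·7 + 2   →  a_3 = 4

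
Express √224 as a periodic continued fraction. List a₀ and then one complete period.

[14; 1, 28]

a₀ = ⌊√224⌋ = 14.
With m₀=0, d₀=1 and mₖ₊₁ = dₖaₖ − mₖ, dₖ₊₁ = (n − mₖ₊₁²)/dₖ, aₖ₊₁ = ⌊(a₀+mₖ₊₁)/dₖ₊₁⌋:
  k=1: m=14, d=28, a=1
  k=2: m=14, d=1, a=28
d=1 and a=2a₀=28 at k=2, so the next step gives (m, d) = (14, 28) again — its k=1 value — and the period has length 2.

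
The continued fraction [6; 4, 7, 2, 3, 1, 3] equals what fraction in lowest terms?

6529/1046

Using pₖ = aₖpₖ₋₁ + pₖ₋₂ and qₖ = aₖqₖ₋₁ + qₖ₋₂:
  k=0: a=6, p=6, q=1
  k=1: a=4, p=25, q=4
  k=2: a=7, p=181, q=29
  k=3: a=2, p=387, q=62
  k=4: a=3, p=1342, q=215
  k=5: a=1, p=1729, q=277
  k=6: a=3, p=6529, q=1046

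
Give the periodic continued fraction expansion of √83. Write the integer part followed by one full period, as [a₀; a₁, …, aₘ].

[9; 9, 18]

a₀ = ⌊√83⌋ = 9.
With m₀=0, d₀=1 and mₖ₊₁ = dₖaₖ − mₖ, dₖ₊₁ = (n − mₖ₊₁²)/dₖ, aₖ₊₁ = ⌊(a₀+mₖ₊₁)/dₖ₊₁⌋:
  k=1: m=9, d=2, a=9
  k=2: m=9, d=1, a=18
d=1 and a=2a₀=18 at k=2, so the next step gives (m, d) = (9, 2) again — its k=1 value — and the period has length 2.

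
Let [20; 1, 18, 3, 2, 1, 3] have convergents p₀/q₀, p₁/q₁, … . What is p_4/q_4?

2828/135

Using pₖ = aₖpₖ₋₁ + pₖ₋₂, qₖ = aₖqₖ₋₁ + qₖ₋₂ (with p₋₁=1, p₋₂=0, q₋₁=0, q₋₂=1):
  k=0: a=20, p=20, q=1
  k=1: a=1, p=21, q=1
  k=2: a=18, p=398, q=19
  k=3: a=3, p=1215, q=58
  k=4: a=2, p=2828, q=135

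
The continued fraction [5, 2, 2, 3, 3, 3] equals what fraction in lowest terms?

Using pₖ = aₖpₖ₋₁ + pₖ₋₂ and qₖ = aₖqₖ₋₁ + qₖ₋₂:
  k=0: a=5, p=5, q=1
  k=1: a=2, p=11, q=2
  k=2: a=2, p=27, q=5
  k=3: a=3, p=92, q=17
  k=4: a=3, p=303, q=56
  k=5: a=3, p=1001, q=185

1001/185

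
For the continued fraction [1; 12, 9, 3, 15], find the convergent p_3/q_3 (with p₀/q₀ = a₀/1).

367/339

Using pₖ = aₖpₖ₋₁ + pₖ₋₂, qₖ = aₖqₖ₋₁ + qₖ₋₂ (with p₋₁=1, p₋₂=0, q₋₁=0, q₋₂=1):
  k=0: a=1, p=1, q=1
  k=1: a=12, p=13, q=12
  k=2: a=9, p=118, q=109
  k=3: a=3, p=367, q=339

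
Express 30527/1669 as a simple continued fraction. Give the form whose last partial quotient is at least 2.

[18; 3, 2, 3, 1, 3, 14]

30527 = 18*1669 + 485
1669 = 3*485 + 214
485 = 2*214 + 57
214 = 3*57 + 43
57 = 1*43 + 14
43 = 3*14 + 1
14 = 14*1 + 0  (stop)
So 30527/1669 = [18; 3, 2, 3, 1, 3, 14].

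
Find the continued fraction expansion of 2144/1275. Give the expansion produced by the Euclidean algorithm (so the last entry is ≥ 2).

2144 = 1·1275 + 869
1275 = 1·869 + 406
869 = 2·406 + 57
406 = 7·57 + 7
57 = 8·7 + 1
7 = 7·1 + 0  (stop)
So 2144/1275 = [1; 1, 2, 7, 8, 7].

[1; 1, 2, 7, 8, 7]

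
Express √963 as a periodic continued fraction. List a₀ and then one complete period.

[31; 31, 62]

a₀ = ⌊√963⌋ = 31.
With m₀=0, d₀=1 and mₖ₊₁ = dₖaₖ − mₖ, dₖ₊₁ = (n − mₖ₊₁²)/dₖ, aₖ₊₁ = ⌊(a₀+mₖ₊₁)/dₖ₊₁⌋:
  k=1: m=31, d=2, a=31
  k=2: m=31, d=1, a=62
d=1 and a=2a₀=62 at k=2, so the next step gives (m, d) = (31, 2) again — its k=1 value — and the period has length 2.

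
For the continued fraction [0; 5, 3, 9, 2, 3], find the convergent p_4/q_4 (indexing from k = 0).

59/314

Using pₖ = aₖpₖ₋₁ + pₖ₋₂, qₖ = aₖqₖ₋₁ + qₖ₋₂ (with p₋₁=1, p₋₂=0, q₋₁=0, q₋₂=1):
  k=0: a=0, p=0, q=1
  k=1: a=5, p=1, q=5
  k=2: a=3, p=3, q=16
  k=3: a=9, p=28, q=149
  k=4: a=2, p=59, q=314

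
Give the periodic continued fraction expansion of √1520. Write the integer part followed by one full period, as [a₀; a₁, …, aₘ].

[38; 1, 76]

a₀ = ⌊√1520⌋ = 38.
With m₀=0, d₀=1 and mₖ₊₁ = dₖaₖ − mₖ, dₖ₊₁ = (n − mₖ₊₁²)/dₖ, aₖ₊₁ = ⌊(a₀+mₖ₊₁)/dₖ₊₁⌋:
  k=1: m=38, d=76, a=1
  k=2: m=38, d=1, a=76
d=1 and a=2a₀=76 at k=2, so the next step gives (m, d) = (38, 76) again — its k=1 value — and the period has length 2.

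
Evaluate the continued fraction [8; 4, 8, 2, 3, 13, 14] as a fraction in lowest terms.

Fold from the inside: start with 14/1.
  13 + 1/14 = 183/14
  3 + 14/183 = 563/183
  2 + 183/563 = 1309/563
  8 + 563/1309 = 11035/1309
  4 + 1309/11035 = 45449/11035
  8 + 11035/45449 = 374627/45449

374627/45449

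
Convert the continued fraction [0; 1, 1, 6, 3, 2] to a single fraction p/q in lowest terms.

Using pₖ = aₖpₖ₋₁ + pₖ₋₂ and qₖ = aₖqₖ₋₁ + qₖ₋₂:
  k=0: a=0, p=0, q=1
  k=1: a=1, p=1, q=1
  k=2: a=1, p=1, q=2
  k=3: a=6, p=7, q=13
  k=4: a=3, p=22, q=41
  k=5: a=2, p=51, q=95

51/95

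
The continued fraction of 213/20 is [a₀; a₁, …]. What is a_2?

213 = 10·20 + 13   →  a_0 = 10
20 = 1·13 + 7   →  a_1 = 1
13 = 1·7 + 6   →  a_2 = 1

1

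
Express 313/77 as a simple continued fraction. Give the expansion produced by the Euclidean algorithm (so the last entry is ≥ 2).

313 = 4×77 + 5
77 = 15×5 + 2
5 = 2×2 + 1
2 = 2×1 + 0  (stop)
So 313/77 = [4; 15, 2, 2].

[4; 15, 2, 2]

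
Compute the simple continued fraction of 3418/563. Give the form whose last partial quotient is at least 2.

3418 = 6*563 + 40
563 = 14*40 + 3
40 = 13*3 + 1
3 = 3*1 + 0  (stop)
So 3418/563 = [6; 14, 13, 3].

[6; 14, 13, 3]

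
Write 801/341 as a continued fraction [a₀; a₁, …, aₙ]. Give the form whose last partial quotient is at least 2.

[2; 2, 1, 6, 2, 3, 2]

801 = 2*341 + 119
341 = 2*119 + 103
119 = 1*103 + 16
103 = 6*16 + 7
16 = 2*7 + 2
7 = 3*2 + 1
2 = 2*1 + 0  (stop)
So 801/341 = [2; 2, 1, 6, 2, 3, 2].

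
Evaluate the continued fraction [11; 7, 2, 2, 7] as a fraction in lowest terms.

Using pₖ = aₖpₖ₋₁ + pₖ₋₂ and qₖ = aₖqₖ₋₁ + qₖ₋₂:
  k=0: a=11, p=11, q=1
  k=1: a=7, p=78, q=7
  k=2: a=2, p=167, q=15
  k=3: a=2, p=412, q=37
  k=4: a=7, p=3051, q=274

3051/274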